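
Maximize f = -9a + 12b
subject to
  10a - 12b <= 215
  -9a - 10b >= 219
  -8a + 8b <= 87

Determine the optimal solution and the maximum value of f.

a = -69/4, b = -51/8, maximum f = 315/4

The binding constraints are -9a - 10b = 219 and -8a + 8b = 87.
Solving simultaneously gives a = -69/4, b = -51/8.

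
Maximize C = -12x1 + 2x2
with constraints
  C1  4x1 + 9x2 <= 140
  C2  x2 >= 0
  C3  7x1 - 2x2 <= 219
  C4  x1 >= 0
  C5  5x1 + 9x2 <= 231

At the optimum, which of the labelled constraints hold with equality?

C1 and C4

Vertices and C = -12x1 + 2x2:
  (2251/71, 104/71) → C = -26804/71
  (0, 140/9) → C = 280/9
  (219/7, 0) → C = -2628/7
  (0, 0) → C = 0

The maximum is at (0, 140/9). Substituting into each constraint, equality holds for C1 and C4; the remaining constraints have slack.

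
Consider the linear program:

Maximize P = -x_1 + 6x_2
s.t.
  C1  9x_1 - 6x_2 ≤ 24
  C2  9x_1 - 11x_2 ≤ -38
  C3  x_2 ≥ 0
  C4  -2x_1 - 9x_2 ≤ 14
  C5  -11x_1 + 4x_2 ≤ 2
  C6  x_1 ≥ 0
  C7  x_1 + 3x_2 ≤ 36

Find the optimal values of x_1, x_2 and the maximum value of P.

x_1 = 138/37, x_2 = 398/37, maximum P = 2250/37

Vertices and P = -x_1 + 6x_2:
  (26/17, 80/17) → P = 454/17
  (141/19, 181/19) → P = 945/19
  (138/37, 398/37) → P = 2250/37

The optimum lies where -11x_1 + 4x_2 = 2 and x_1 + 3x_2 = 36.
Solving simultaneously gives x_1 = 138/37, x_2 = 398/37.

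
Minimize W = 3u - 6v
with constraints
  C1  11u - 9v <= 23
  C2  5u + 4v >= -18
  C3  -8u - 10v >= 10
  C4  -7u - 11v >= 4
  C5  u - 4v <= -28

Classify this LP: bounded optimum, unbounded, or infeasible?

The boundaries 11u - 9v = 23 and 5u + 4v = -18 meet at (-70/89, -313/89), but that point violates u - 4v ≤ -28. Every candidate vertex is excluded by some other constraint, so the feasible region is empty.

infeasible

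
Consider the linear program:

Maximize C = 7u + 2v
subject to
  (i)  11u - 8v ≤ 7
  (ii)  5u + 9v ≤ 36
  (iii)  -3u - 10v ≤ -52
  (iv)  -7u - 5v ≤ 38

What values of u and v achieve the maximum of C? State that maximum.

u = -108/23, v = 152/23, maximum C = -452/23

Extreme points and C = 7u + 2v:
  (-108/23, 152/23) → C = -452/23
  (-261/19, 221/19) → C = -1385/19
  (-128/11, 478/55) → C = -3524/55

The optimum lies where 5u + 9v = 36 and -3u - 10v = -52.
Solving simultaneously gives u = -108/23, v = 152/23.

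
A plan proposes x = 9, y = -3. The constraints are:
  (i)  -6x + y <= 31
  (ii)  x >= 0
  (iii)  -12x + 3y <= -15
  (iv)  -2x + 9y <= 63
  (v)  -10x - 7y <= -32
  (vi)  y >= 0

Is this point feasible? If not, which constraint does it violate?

Constraint (vi): y = -3, which is not ≥ 0. All other constraints are satisfied.

not feasible — violates (vi)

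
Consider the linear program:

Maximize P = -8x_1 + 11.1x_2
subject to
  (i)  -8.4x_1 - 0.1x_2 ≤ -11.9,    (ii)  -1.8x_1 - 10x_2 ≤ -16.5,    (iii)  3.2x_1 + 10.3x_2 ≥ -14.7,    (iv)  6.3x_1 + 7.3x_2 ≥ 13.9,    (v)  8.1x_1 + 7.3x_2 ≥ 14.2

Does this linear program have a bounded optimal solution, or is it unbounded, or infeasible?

From the feasible point (11735/8382, 1953/1397), moving in the direction (-0.1, 8.4) keeps every constraint satisfied while P increases without bound.

unbounded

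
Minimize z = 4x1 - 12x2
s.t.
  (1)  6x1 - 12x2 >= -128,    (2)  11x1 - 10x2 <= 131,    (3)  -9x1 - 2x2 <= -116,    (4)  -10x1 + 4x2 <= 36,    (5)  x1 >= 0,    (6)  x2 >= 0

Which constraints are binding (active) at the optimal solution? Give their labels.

Extreme points and z = 4x1 - 12x2:
  (713/18, 1097/36) → z = -1865/9
  (142/15, 77/5) → z = -2204/15
  (711/56, 97/112) → z = 1131/28

The minimum is at (713/18, 1097/36). Substituting into each constraint, equality holds for (1) and (2); the remaining constraints have slack.

(1) and (2)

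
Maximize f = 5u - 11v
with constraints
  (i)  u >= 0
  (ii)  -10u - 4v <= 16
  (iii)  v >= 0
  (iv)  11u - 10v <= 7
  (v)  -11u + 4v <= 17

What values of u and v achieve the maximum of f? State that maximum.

Corner points and f = 5u - 11v:
  (0, 0) → f = 0
  (0, 17/4) → f = -187/4
  (7/11, 0) → f = 35/11
The feasible region is unbounded (it extends along (10, 11), (4, 11)), but f strictly decreases along every unbounded feasible direction, so there is no improving ray and the maximum is attained at a vertex.

u = 7/11, v = 0, maximum f = 35/11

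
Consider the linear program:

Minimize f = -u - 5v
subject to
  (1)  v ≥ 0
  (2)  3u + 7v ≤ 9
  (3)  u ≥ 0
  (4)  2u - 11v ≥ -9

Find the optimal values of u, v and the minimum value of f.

u = 36/47, v = 45/47, minimum f = -261/47

Corner points and f = -u - 5v:
  (3, 0) → f = -3
  (0, 0) → f = 0
  (36/47, 45/47) → f = -261/47
  (0, 9/11) → f = -45/11

At the optimal vertex, 3u + 7v = 9 and 2u - 11v = -9.
Solving simultaneously gives u = 36/47, v = 45/47.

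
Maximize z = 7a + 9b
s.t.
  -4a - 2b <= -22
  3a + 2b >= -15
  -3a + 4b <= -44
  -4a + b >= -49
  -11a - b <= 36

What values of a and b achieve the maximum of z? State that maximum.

a = 152/13, b = -29/13, maximum z = 803/13

Feasible corners and z = 7a + 9b:
  (8, -5) → z = 11
  (10, -9) → z = -11
  (152/13, -29/13) → z = 803/13

The optimum lies where -3a + 4b = -44 and -4a + b = -49.
Solving simultaneously gives a = 152/13, b = -29/13.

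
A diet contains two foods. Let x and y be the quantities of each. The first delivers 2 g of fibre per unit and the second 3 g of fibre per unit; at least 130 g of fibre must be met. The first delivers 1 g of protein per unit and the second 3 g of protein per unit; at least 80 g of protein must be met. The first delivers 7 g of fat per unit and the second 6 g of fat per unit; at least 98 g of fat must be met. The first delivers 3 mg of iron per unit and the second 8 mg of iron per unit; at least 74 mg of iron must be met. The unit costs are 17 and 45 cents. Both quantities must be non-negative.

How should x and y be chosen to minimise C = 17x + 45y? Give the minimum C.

x = 50, y = 10, minimum C = 1300

The feasible region is unbounded (it extends along (0, 1), (1, 0)), but C strictly increases along every unbounded feasible direction, so there is no improving ray and the minimum is attained at a vertex.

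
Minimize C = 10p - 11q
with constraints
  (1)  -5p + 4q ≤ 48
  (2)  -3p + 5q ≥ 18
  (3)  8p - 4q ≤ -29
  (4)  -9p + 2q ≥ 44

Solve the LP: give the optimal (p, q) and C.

Extreme points and C = 10p - 11q:
  (-168/13, -54/13) → C = -1086/13
  (-40/13, 106/13) → C = -1566/13
  (-184/39, 10/13) → C = -2170/39

The optimum lies where -5p + 4q = 48 and -9p + 2q = 44.
Solving simultaneously gives p = -40/13, q = 106/13.

p = -40/13, q = 106/13, minimum C = -1566/13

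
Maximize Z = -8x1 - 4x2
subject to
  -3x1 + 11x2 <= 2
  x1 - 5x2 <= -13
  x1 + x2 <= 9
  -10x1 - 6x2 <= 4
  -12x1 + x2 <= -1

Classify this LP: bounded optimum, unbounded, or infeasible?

The boundaries -3x1 + 11x2 = 2 and x1 - 5x2 = -13 meet at (133/4, 37/4), but that point violates x1 + x2 ≤ 9. Every candidate vertex is excluded by some other constraint, so the feasible region is empty.

infeasible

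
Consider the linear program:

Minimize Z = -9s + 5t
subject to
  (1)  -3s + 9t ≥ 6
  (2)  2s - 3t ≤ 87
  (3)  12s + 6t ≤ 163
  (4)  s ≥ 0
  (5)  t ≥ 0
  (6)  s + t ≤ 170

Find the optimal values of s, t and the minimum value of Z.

s = 159/14, t = 187/42, minimum Z = -1679/21

Corner points and Z = -9s + 5t:
  (159/14, 187/42) → Z = -1679/21
  (0, 2/3) → Z = 10/3
  (0, 163/6) → Z = 815/6

At the optimal vertex, -3s + 9t = 6 and 12s + 6t = 163.
Solving simultaneously gives s = 159/14, t = 187/42.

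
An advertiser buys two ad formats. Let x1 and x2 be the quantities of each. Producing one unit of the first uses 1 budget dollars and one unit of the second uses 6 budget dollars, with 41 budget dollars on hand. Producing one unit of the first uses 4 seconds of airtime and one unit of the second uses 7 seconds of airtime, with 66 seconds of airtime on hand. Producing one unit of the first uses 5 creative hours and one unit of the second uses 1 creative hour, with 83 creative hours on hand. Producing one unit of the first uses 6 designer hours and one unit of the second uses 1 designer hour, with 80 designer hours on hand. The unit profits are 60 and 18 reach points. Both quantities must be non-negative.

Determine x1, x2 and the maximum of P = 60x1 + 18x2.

Vertices and P = 60x1 + 18x2:
  (0, 0) → P = 0
  (0, 41/6) → P = 123
  (40/3, 0) → P = 800
  (109/17, 98/17) → P = 8304/17
  (13, 2) → P = 816

The binding constraints are 4x1 + 7x2 = 66 and 6x1 + x2 = 80.
Solving simultaneously gives x1 = 13, x2 = 2.

x1 = 13, x2 = 2, maximum P = 816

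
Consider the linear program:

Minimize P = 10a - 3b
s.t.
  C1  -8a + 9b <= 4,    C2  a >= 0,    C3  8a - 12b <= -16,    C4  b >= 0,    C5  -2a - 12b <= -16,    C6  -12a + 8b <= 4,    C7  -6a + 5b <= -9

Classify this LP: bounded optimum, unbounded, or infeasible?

bounded optimum

Vertices and P = 10a - 3b:
  (101/14, 48/7) → P = 361/7
  (47/8, 21/4) → P = 43
The feasible region has finitely many vertices and no improving ray; the minimum is 43 at (47/8, 21/4).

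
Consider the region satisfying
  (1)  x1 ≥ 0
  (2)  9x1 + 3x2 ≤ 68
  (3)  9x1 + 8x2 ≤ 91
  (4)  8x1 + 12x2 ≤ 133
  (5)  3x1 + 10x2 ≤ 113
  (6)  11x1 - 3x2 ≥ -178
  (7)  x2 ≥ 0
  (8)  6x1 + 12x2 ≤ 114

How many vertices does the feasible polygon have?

5

Pairwise boundary intersections that survive every other constraint:
  (0, 0)
  (0, 19/2)
  (271/45, 23/5)
  (68/9, 0)
  (3, 8)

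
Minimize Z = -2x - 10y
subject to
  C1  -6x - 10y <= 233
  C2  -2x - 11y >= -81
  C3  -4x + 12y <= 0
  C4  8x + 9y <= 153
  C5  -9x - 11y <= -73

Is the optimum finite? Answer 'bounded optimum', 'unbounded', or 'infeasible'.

Vertices and Z = -2x - 10y:
  (279/2, -107) → Z = 791
  (3293/24, -845/8) → Z = 4691/6
  (153/11, 51/11) → Z = -816/11
  (219/38, 73/38) → Z = -584/19
The feasible region has finitely many vertices and no improving ray; the minimum is -816/11 at (153/11, 51/11).

bounded optimum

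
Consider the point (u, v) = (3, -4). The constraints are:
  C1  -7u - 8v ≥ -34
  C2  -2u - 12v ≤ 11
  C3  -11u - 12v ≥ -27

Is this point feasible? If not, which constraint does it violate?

Constraint C2: -2u - 12v = 42, which is not ≤ 11. All other constraints are satisfied.

not feasible — violates C2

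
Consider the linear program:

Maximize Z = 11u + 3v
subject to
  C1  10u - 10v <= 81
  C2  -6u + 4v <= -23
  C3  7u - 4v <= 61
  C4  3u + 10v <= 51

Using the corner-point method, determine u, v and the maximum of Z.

u = 407/41, v = 87/41, maximum Z = 4738/41

Feasible corners and Z = 11u + 3v:
  (-47/10, -64/5) → Z = -901/10
  (143/15, 43/30) → Z = 655/6
  (217/36, 79/24) → Z = 5485/72
  (407/41, 87/41) → Z = 4738/41

At the optimal vertex, 7u - 4v = 61 and 3u + 10v = 51.
Solving simultaneously gives u = 407/41, v = 87/41.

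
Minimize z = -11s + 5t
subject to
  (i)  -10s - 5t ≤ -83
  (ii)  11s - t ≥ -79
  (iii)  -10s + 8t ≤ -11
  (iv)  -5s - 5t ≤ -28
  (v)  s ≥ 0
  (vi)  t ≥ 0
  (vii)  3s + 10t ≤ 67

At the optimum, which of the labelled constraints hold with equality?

Feasible corners and z = -11s + 5t:
  (83/10, 0) → z = -913/10
  (99/17, 421/85) → z = -668/17
  (67/3, 0) → z = -737/3

The minimum is at (67/3, 0). Substituting into each constraint, equality holds for (vi) and (vii); the remaining constraints have slack.

(vi) and (vii)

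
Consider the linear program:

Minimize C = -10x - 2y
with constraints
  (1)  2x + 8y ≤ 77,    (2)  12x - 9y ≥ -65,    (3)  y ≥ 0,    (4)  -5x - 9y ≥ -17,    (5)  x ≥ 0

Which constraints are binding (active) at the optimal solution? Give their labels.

(3) and (4)

Feasible corners and C = -10x - 2y:
  (17/5, 0) → C = -34
  (0, 0) → C = 0
  (0, 17/9) → C = -34/9

The minimum is at (17/5, 0). Substituting into each constraint, equality holds for (3) and (4); the remaining constraints have slack.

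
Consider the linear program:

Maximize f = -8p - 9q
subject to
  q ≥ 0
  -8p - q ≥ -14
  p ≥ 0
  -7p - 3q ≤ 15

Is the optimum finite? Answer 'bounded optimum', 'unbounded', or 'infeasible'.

bounded optimum

Feasible corners and f = -8p - 9q:
  (7/4, 0) → f = -14
  (0, 0) → f = 0
  (0, 14) → f = -126
The feasible region has finitely many vertices and no improving ray; the maximum is 0 at (0, 0).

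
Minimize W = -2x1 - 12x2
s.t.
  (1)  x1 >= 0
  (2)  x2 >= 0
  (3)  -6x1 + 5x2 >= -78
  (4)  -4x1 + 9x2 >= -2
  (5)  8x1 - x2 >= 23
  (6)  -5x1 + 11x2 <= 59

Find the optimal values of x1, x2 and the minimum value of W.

x1 = 1153/41, x2 = 744/41, minimum W = -274

Corner points and W = -2x1 - 12x2:
  (346/17, 150/17) → W = -2492/17
  (1153/41, 744/41) → W = -274
  (205/68, 19/17) → W = -661/34
  (312/83, 587/83) → W = -7668/83

At the optimal vertex, -6x1 + 5x2 = -78 and -5x1 + 11x2 = 59.
Solving simultaneously gives x1 = 1153/41, x2 = 744/41.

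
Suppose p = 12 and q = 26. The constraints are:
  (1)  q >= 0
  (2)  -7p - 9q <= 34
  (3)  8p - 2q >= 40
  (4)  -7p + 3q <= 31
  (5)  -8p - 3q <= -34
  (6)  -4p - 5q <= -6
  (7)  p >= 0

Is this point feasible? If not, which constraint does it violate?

feasible

(1): 26 ≥ 0 ✓
(2): -318 ≤ 34 ✓
(3): 44 ≥ 40 ✓
(4): -6 ≤ 31 ✓
(5): -174 ≤ -34 ✓
(6): -178 ≤ -6 ✓
(7): 12 ≥ 0 ✓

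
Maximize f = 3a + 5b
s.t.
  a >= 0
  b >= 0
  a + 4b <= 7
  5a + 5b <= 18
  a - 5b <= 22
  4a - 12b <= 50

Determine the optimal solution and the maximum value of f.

Vertices and f = 3a + 5b:
  (0, 0) → f = 0
  (0, 7/4) → f = 35/4
  (18/5, 0) → f = 54/5
  (37/15, 17/15) → f = 196/15

The optimum lies where a + 4b = 7 and 5a + 5b = 18.
Solving simultaneously gives a = 37/15, b = 17/15.

a = 37/15, b = 17/15, maximum f = 196/15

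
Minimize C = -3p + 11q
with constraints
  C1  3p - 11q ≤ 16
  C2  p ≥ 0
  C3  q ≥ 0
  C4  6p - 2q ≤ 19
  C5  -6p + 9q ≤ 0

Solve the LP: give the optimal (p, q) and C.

p = 19/6, q = 0, minimum C = -19/2

Feasible corners and C = -3p + 11q:
  (0, 0) → C = 0
  (19/6, 0) → C = -19/2
  (57/14, 19/7) → C = 247/14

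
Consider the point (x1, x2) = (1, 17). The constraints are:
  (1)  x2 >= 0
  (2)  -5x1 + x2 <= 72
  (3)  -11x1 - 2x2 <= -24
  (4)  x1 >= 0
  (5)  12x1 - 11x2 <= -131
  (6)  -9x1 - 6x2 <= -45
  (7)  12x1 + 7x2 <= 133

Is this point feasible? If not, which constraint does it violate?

(1): 17 ≥ 0 ✓
(2): 12 ≤ 72 ✓
(3): -45 ≤ -24 ✓
(4): 1 ≥ 0 ✓
(5): -175 ≤ -131 ✓
(6): -111 ≤ -45 ✓
(7): 131 ≤ 133 ✓

feasible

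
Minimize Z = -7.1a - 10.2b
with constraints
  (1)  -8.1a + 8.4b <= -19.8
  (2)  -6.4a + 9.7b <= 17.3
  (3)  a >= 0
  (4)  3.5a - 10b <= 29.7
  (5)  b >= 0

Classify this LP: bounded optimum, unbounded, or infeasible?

unbounded

From the feasible point (11246/827, 8895/827), moving in the direction (9.7, 6.4) keeps every constraint satisfied while Z decreases without bound.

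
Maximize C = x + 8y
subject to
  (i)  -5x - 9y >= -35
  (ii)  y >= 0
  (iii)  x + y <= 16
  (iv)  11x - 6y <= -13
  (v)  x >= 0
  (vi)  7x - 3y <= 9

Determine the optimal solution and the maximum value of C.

Corner points and C = x + 8y:
  (31/43, 150/43) → C = 1231/43
  (0, 35/9) → C = 280/9
  (0, 13/6) → C = 52/3

The optimum lies where -5x - 9y = -35 and x = 0.
Solving simultaneously gives x = 0, y = 35/9.

x = 0, y = 35/9, maximum C = 280/9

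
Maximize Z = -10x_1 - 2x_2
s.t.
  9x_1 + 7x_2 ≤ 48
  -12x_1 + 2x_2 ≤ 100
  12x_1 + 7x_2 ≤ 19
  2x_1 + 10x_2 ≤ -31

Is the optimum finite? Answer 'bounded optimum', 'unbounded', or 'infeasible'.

From the feasible point (-531/62, -43/31), moving in the direction (-2, -12) keeps every constraint satisfied while Z increases without bound.

unbounded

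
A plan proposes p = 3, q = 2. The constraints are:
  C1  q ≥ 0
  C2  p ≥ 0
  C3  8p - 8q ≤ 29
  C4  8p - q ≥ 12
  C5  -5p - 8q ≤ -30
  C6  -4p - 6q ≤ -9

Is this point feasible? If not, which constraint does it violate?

C1: 2 ≥ 0 ✓
C2: 3 ≥ 0 ✓
C3: 8 ≤ 29 ✓
C4: 22 ≥ 12 ✓
C5: -31 ≤ -30 ✓
C6: -24 ≤ -9 ✓

feasible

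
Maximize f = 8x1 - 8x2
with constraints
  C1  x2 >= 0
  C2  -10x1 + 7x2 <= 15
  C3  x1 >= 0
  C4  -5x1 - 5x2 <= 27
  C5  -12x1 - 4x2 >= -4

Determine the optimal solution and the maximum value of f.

x1 = 1/3, x2 = 0, maximum f = 8/3

Vertices and f = 8x1 - 8x2:
  (0, 0) → f = 0
  (1/3, 0) → f = 8/3
  (0, 1) → f = -8

At the optimal vertex, x2 = 0 and -12x1 - 4x2 = -4.
Solving simultaneously gives x1 = 1/3, x2 = 0.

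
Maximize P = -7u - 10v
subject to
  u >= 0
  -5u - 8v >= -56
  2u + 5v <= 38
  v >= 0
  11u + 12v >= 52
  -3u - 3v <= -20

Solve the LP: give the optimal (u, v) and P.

Feasible corners and P = -7u - 10v:
  (0, 7) → P = -70
  (0, 20/3) → P = -200/3
  (56/5, 0) → P = -392/5
  (20/3, 0) → P = -140/3

The optimum lies where v = 0 and -3u - 3v = -20.
Solving simultaneously gives u = 20/3, v = 0.

u = 20/3, v = 0, maximum P = -140/3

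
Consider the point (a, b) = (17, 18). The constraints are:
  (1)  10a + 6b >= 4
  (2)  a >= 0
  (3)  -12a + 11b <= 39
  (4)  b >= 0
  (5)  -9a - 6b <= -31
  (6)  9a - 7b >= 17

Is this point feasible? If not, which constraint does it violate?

feasible

(1): 278 ≥ 4 ✓
(2): 17 ≥ 0 ✓
(3): -6 ≤ 39 ✓
(4): 18 ≥ 0 ✓
(5): -261 ≤ -31 ✓
(6): 27 ≥ 17 ✓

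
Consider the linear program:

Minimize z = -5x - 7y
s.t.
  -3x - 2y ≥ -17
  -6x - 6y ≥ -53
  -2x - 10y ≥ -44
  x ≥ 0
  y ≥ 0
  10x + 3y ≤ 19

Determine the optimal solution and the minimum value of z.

x = 29/47, y = 201/47, minimum z = -1552/47

Extreme points and z = -5x - 7y:
  (0, 22/5) → z = -154/5
  (29/47, 201/47) → z = -1552/47
  (0, 0) → z = 0
  (19/10, 0) → z = -19/2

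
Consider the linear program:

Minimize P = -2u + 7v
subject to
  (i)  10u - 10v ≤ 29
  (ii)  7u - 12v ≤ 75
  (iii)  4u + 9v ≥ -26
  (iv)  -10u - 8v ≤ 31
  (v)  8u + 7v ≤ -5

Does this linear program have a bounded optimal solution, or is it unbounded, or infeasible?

bounded optimum

Feasible corners and P = -2u + 7v:
  (1/130, -188/65) → P = -1317/65
  (51/50, -47/25) → P = -76/5
  (-71/58, -68/29) → P = -405/29
  (-59/2, 33) → P = 290
The feasible region has finitely many vertices and no improving ray; the minimum is -1317/65 at (1/130, -188/65).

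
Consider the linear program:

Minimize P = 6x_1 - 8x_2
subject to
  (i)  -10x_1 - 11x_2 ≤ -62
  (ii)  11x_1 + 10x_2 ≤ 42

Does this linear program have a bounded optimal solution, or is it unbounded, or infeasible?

From the feasible point (-158/21, 262/21), moving in the direction (-10, 11) keeps every constraint satisfied while P decreases without bound.

unbounded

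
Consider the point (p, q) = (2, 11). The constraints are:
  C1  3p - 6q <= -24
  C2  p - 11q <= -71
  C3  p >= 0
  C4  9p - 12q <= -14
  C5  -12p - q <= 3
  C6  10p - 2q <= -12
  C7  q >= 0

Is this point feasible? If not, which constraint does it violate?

Constraint C6: 10p - 2q = -2, which is not ≤ -12. All other constraints are satisfied.

not feasible — violates C6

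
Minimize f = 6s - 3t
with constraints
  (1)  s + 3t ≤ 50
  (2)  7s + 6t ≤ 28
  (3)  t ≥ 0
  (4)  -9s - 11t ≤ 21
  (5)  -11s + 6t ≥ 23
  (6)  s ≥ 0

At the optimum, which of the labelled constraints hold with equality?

Extreme points and f = 6s - 3t:
  (5/18, 469/108) → f = -409/36
  (0, 14/3) → f = -14
  (0, 23/6) → f = -23/2

The minimum is at (0, 14/3). Substituting into each constraint, equality holds for (2) and (6); the remaining constraints have slack.

(2) and (6)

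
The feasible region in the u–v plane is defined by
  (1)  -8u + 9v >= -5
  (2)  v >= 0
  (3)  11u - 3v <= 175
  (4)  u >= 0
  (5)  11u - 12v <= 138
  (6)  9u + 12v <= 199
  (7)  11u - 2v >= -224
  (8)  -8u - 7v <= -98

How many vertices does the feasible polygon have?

Intersecting each pair of boundary lines and keeping only the points that satisfy every inequality leaves:
  (617/59, 1547/177)
  (917/128, 93/16)
  (0, 199/12)
  (0, 14)

4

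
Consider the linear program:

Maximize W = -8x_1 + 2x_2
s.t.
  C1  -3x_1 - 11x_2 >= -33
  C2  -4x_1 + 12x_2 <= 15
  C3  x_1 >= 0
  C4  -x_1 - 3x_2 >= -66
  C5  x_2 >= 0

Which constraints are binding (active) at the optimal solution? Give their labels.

C2 and C3

Corner points and W = -8x_1 + 2x_2:
  (231/80, 177/80) → W = -747/40
  (11, 0) → W = -88
  (0, 5/4) → W = 5/2
  (0, 0) → W = 0

The maximum is at (0, 5/4). Substituting into each constraint, equality holds for C2 and C3; the remaining constraints have slack.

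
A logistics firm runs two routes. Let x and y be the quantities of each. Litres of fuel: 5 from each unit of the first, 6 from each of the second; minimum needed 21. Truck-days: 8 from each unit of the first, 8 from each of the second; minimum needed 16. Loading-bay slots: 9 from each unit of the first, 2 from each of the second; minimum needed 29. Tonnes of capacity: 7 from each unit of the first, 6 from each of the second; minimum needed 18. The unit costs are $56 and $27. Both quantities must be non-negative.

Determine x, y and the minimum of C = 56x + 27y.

x = 3, y = 1, minimum C = 195

Extreme points and C = 56x + 27y:
  (0, 29/2) → C = 783/2
  (21/5, 0) → C = 1176/5
  (3, 1) → C = 195
The feasible region is unbounded (it extends along (0, 1), (1, 0)), but C strictly increases along every unbounded feasible direction, so there is no improving ray and the minimum is attained at a vertex.

The binding constraints are 5x + 6y = 21 and 9x + 2y = 29.
Solving simultaneously gives x = 3, y = 1.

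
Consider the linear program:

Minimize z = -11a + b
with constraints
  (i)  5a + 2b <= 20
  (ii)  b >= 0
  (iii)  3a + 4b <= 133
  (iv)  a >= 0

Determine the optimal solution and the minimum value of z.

Extreme points and z = -11a + b:
  (4, 0) → z = -44
  (0, 10) → z = 10
  (0, 0) → z = 0

The binding constraints are 5a + 2b = 20 and b = 0.
Solving simultaneously gives a = 4, b = 0.

a = 4, b = 0, minimum z = -44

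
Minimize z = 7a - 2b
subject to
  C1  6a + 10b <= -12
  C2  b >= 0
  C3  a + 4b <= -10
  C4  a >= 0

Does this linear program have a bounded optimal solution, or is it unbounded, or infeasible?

The boundaries 6a + 10b = -12 and a + 4b = -10 meet at (26/7, -24/7), but that point violates b ≥ 0. Every candidate vertex is excluded by some other constraint, so the feasible region is empty.

infeasible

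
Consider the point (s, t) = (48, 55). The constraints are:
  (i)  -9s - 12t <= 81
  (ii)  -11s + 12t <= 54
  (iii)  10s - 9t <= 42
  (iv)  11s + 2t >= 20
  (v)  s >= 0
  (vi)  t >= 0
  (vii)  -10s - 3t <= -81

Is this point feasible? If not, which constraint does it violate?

Constraint (ii): -11s + 12t = 132, which is not ≤ 54. All other constraints are satisfied.

not feasible — violates (ii)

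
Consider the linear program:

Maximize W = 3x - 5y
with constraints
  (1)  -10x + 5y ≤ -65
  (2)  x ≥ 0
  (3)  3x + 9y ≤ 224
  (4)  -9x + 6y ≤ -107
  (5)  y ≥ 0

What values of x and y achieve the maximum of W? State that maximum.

Feasible corners and W = 3x - 5y:
  (769/33, 565/33) → W = -518/33
  (224/3, 0) → W = 224
  (107/9, 0) → W = 107/3

x = 224/3, y = 0, maximum W = 224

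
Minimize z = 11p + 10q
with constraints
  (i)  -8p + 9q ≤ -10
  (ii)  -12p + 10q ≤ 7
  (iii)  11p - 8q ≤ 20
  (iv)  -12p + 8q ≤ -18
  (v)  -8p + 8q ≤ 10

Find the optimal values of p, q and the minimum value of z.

p = -2, q = -21/4, minimum z = -149/2

Feasible corners and z = 11p + 10q:
  (20/7, 10/7) → z = 320/7
  (41/22, 6/11) → z = 571/22
  (-2, -21/4) → z = -149/2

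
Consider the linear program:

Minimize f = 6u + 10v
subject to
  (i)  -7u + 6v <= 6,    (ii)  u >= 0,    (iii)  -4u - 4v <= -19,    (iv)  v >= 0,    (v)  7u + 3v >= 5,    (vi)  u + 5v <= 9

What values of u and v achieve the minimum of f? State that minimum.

Feasible corners and f = 6u + 10v:
  (19/4, 0) → f = 57/2
  (59/16, 17/16) → f = 131/4
  (9, 0) → f = 54

At the optimal vertex, -4u - 4v = -19 and v = 0.
Solving simultaneously gives u = 19/4, v = 0.

u = 19/4, v = 0, minimum f = 57/2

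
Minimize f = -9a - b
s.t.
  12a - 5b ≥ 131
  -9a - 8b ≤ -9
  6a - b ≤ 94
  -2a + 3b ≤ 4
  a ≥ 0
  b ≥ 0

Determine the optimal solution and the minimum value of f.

Feasible corners and f = -9a - b:
  (413/26, 155/13) → f = -4027/26
  (131/12, 0) → f = -393/4
  (143/8, 53/4) → f = -1393/8
  (47/3, 0) → f = -141

At the optimal vertex, 6a - b = 94 and -2a + 3b = 4.
Solving simultaneously gives a = 143/8, b = 53/4.

a = 143/8, b = 53/4, minimum f = -1393/8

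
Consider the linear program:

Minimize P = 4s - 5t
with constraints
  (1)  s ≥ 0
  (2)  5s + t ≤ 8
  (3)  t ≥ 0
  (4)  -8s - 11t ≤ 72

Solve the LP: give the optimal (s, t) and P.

s = 0, t = 8, minimum P = -40

Extreme points and P = 4s - 5t:
  (0, 8) → P = -40
  (0, 0) → P = 0
  (8/5, 0) → P = 32/5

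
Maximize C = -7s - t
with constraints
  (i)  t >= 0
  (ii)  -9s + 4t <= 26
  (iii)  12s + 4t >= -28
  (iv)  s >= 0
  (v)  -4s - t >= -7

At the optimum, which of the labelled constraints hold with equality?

(i) and (iv)

Corner points and C = -7s - t:
  (0, 0) → C = 0
  (7/4, 0) → C = -49/4
  (0, 13/2) → C = -13/2
  (2/25, 167/25) → C = -181/25

The maximum is at (0, 0). Substituting into each constraint, equality holds for (i) and (iv); the remaining constraints have slack.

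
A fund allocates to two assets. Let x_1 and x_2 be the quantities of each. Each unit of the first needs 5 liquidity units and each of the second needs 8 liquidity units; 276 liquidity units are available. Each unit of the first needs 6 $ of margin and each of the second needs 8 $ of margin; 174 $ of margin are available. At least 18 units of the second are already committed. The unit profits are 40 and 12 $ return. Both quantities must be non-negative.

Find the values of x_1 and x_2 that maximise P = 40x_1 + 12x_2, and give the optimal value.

x_1 = 5, x_2 = 18, maximum P = 416

Extreme points and P = 40x_1 + 12x_2:
  (0, 87/4) → P = 261
  (0, 18) → P = 216
  (5, 18) → P = 416

At the optimal vertex, 6x_1 + 8x_2 = 174 and x_2 = 18.
Solving simultaneously gives x_1 = 5, x_2 = 18.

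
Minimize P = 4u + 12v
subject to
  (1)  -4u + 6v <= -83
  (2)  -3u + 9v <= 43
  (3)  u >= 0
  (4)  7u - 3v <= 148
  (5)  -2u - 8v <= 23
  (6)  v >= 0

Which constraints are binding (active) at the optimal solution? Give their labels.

Vertices and P = 4u + 12v:
  (213/10, 11/30) → P = 448/5
  (83/4, 0) → P = 83
  (148/7, 0) → P = 592/7

The minimum is at (83/4, 0). Substituting into each constraint, equality holds for (1) and (6); the remaining constraints have slack.

(1) and (6)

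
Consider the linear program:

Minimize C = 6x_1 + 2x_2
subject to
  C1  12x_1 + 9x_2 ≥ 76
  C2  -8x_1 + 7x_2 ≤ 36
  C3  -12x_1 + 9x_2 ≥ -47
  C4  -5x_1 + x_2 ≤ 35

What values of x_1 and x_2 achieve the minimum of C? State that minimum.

Corner points and C = 6x_1 + 2x_2:
  (4/3, 20/3) → C = 64/3
  (41/8, 29/18) → C = 1223/36
  (653/12, 202/3) → C = 2767/6

x_1 = 4/3, x_2 = 20/3, minimum C = 64/3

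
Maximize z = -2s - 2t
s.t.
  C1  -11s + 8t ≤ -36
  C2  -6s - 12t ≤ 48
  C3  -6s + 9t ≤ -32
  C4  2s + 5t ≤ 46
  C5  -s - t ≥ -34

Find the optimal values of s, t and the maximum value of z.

s = 4/15, t = -62/15, maximum z = 116/15

Vertices and z = -2s - 2t:
  (4/15, -62/15) → z = 116/15
  (4/3, -8/3) → z = 8/3
  (76, -42) → z = -68
  (287/24, 53/12) → z = -131/4
  (124/3, -22/3) → z = -68

At the optimal vertex, -11s + 8t = -36 and -6s - 12t = 48.
Solving simultaneously gives s = 4/15, t = -62/15.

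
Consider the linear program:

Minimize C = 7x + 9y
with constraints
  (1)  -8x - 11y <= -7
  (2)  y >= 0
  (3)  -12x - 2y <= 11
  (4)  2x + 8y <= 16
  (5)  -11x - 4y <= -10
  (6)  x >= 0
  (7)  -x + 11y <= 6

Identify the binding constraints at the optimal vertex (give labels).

Extreme points and C = 7x + 9y:
  (8, 0) → C = 56
  (10/11, 0) → C = 70/11
  (64/15, 14/15) → C = 574/15
  (86/125, 76/125) → C = 1286/125

The minimum is at (10/11, 0). Substituting into each constraint, equality holds for (2) and (5); the remaining constraints have slack.

(2) and (5)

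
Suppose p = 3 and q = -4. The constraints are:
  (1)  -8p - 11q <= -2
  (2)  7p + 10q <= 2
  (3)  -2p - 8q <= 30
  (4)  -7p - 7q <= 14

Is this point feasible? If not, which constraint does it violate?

not feasible — violates (1)

Constraint (1): -8p - 11q = 20, which is not ≤ -2. All other constraints are satisfied.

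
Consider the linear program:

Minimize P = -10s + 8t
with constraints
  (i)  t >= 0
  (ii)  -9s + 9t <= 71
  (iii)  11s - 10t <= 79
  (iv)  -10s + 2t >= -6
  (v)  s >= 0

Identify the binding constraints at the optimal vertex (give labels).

(i) and (iv)

Corner points and P = -10s + 8t:
  (3/5, 0) → P = -6
  (0, 0) → P = 0
  (49/18, 191/18) → P = 173/3
  (0, 71/9) → P = 568/9

The minimum is at (3/5, 0). Substituting into each constraint, equality holds for (i) and (iv); the remaining constraints have slack.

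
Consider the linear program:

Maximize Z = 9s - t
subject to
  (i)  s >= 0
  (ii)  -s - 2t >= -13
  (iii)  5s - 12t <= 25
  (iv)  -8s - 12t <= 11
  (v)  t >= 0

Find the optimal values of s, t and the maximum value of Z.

s = 103/11, t = 20/11, maximum Z = 907/11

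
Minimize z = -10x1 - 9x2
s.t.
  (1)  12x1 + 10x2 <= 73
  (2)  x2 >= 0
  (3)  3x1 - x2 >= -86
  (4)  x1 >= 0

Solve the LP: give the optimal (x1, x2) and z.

Corner points and z = -10x1 - 9x2:
  (73/12, 0) → z = -365/6
  (0, 73/10) → z = -657/10
  (0, 0) → z = 0

The binding constraints are 12x1 + 10x2 = 73 and x1 = 0.
Solving simultaneously gives x1 = 0, x2 = 73/10.

x1 = 0, x2 = 73/10, minimum z = -657/10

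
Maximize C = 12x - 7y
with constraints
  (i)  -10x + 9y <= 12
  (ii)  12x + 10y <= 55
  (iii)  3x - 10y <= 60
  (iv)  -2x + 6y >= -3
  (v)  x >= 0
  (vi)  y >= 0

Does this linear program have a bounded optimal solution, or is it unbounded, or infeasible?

bounded optimum

Extreme points and C = 12x - 7y:
  (375/208, 347/104) → C = -179/104
  (0, 4/3) → C = -28/3
  (90/23, 37/46) → C = 1901/46
  (3/2, 0) → C = 18
  (0, 0) → C = 0
The feasible region has finitely many vertices and no improving ray; the maximum is 1901/46 at (90/23, 37/46).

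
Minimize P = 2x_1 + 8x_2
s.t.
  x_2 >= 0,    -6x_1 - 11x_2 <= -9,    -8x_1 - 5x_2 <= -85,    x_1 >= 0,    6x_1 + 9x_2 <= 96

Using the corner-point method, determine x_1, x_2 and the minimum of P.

x_1 = 85/8, x_2 = 0, minimum P = 85/4

Corner points and P = 2x_1 + 8x_2:
  (85/8, 0) → P = 85/4
  (16, 0) → P = 32
  (95/14, 43/7) → P = 439/7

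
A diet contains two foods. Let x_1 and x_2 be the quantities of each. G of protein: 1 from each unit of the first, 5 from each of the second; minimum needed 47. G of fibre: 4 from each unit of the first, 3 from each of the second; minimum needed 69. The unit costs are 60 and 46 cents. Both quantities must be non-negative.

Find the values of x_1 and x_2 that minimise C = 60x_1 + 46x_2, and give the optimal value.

x_1 = 12, x_2 = 7, minimum C = 1042

Feasible corners and C = 60x_1 + 46x_2:
  (0, 23) → C = 1058
  (47, 0) → C = 2820
  (12, 7) → C = 1042
The feasible region is unbounded (it extends along (0, 1), (1, 0)), but C strictly increases along every unbounded feasible direction, so there is no improving ray and the minimum is attained at a vertex.

At the optimal vertex, x_1 + 5x_2 = 47 and 4x_1 + 3x_2 = 69.
Solving simultaneously gives x_1 = 12, x_2 = 7.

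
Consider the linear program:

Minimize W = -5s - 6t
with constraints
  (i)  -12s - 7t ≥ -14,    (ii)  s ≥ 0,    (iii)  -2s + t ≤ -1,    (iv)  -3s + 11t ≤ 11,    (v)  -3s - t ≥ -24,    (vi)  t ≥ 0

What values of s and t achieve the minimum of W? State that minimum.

s = 21/26, t = 8/13, minimum W = -201/26

Feasible corners and W = -5s - 6t:
  (21/26, 8/13) → W = -201/26
  (7/6, 0) → W = -35/6
  (1/2, 0) → W = -5/2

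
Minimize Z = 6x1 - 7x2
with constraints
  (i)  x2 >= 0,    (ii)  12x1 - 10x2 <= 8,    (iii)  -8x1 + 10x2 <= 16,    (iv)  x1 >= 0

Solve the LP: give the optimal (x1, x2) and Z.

Feasible corners and Z = 6x1 - 7x2:
  (2/3, 0) → Z = 4
  (0, 0) → Z = 0
  (6, 32/5) → Z = -44/5
  (0, 8/5) → Z = -56/5

At the optimal vertex, -8x1 + 10x2 = 16 and x1 = 0.
Solving simultaneously gives x1 = 0, x2 = 8/5.

x1 = 0, x2 = 8/5, minimum Z = -56/5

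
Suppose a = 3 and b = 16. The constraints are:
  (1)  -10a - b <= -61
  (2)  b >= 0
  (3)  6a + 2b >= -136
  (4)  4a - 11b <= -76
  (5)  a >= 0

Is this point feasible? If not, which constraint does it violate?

not feasible — violates (1)

Constraint (1): -10a - b = -46, which is not ≤ -61. All other constraints are satisfied.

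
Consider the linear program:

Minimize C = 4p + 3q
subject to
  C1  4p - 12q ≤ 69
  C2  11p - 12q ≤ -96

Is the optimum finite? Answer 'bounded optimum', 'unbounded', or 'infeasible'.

unbounded

From the feasible point (-165/7, -381/28), moving in the direction (-12, -4) keeps every constraint satisfied while C decreases without bound.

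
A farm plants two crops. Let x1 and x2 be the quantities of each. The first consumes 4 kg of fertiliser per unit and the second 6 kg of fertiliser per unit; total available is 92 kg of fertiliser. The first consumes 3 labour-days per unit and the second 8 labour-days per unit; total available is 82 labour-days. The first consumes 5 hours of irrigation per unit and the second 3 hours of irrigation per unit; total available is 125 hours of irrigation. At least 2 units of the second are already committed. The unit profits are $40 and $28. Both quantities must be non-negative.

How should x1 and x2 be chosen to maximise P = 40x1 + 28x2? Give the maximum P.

x1 = 20, x2 = 2, maximum P = 856

Extreme points and P = 40x1 + 28x2:
  (0, 41/4) → P = 287
  (0, 2) → P = 56
  (122/7, 26/7) → P = 5608/7
  (20, 2) → P = 856

At the optimal vertex, 4x1 + 6x2 = 92 and x2 = 2.
Solving simultaneously gives x1 = 20, x2 = 2.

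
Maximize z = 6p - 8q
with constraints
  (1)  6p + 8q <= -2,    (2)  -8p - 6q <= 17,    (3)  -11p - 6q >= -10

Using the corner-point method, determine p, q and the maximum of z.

p = 9, q = -89/6, maximum z = 518/3

Feasible corners and z = 6p - 8q:
  (-31/7, 43/14) → z = -358/7
  (23/13, -41/26) → z = 302/13
  (9, -89/6) → z = 518/3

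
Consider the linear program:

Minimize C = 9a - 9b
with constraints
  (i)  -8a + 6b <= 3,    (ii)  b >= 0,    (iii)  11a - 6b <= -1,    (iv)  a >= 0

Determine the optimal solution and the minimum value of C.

a = 2/3, b = 25/18, minimum C = -13/2

Corner points and C = 9a - 9b:
  (2/3, 25/18) → C = -13/2
  (0, 1/2) → C = -9/2
  (0, 1/6) → C = -3/2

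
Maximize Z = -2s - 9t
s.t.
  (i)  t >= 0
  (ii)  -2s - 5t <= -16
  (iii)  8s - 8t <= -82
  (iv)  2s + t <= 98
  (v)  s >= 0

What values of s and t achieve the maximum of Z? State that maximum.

s = 0, t = 41/4, maximum Z = -369/4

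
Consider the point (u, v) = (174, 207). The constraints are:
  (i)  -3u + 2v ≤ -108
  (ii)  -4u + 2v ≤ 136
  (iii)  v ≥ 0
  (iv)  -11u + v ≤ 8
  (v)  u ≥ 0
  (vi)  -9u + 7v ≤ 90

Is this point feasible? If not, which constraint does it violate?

feasible

(i): -108 ≤ -108 ✓
(ii): -282 ≤ 136 ✓
(iii): 207 ≥ 0 ✓
(iv): -1707 ≤ 8 ✓
(v): 174 ≥ 0 ✓
(vi): -117 ≤ 90 ✓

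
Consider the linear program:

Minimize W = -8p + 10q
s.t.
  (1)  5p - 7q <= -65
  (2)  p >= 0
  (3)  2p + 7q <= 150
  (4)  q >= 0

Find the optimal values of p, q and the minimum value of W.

Vertices and W = -8p + 10q:
  (0, 65/7) → W = 650/7
  (85/7, 880/49) → W = 4040/49
  (0, 150/7) → W = 1500/7

p = 85/7, q = 880/49, minimum W = 4040/49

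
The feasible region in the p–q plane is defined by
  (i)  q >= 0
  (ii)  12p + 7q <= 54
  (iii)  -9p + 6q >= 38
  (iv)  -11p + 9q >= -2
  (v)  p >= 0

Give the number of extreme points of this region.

Intersecting each pair of boundary lines and keeping only the points that satisfy every inequality leaves:
  (58/135, 314/45)
  (0, 54/7)
  (0, 19/3)

3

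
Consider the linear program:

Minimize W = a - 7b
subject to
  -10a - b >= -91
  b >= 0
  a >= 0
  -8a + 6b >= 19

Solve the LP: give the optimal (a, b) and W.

a = 0, b = 91, minimum W = -637

Extreme points and W = a - 7b:
  (0, 91) → W = -637
  (31/4, 27/2) → W = -347/4
  (0, 19/6) → W = -133/6

The binding constraints are -10a - b = -91 and a = 0.
Solving simultaneously gives a = 0, b = 91.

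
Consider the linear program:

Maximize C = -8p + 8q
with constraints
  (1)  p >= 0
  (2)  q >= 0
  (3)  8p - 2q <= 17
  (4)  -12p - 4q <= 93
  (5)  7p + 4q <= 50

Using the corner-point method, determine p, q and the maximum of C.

Corner points and C = -8p + 8q:
  (0, 0) → C = 0
  (0, 25/2) → C = 100
  (17/8, 0) → C = -17
  (84/23, 281/46) → C = 452/23

The binding constraints are p = 0 and 7p + 4q = 50.
Solving simultaneously gives p = 0, q = 25/2.

p = 0, q = 25/2, maximum C = 100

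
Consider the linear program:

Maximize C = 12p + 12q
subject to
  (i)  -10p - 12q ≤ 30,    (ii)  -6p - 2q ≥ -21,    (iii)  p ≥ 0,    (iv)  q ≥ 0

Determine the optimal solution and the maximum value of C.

p = 0, q = 21/2, maximum C = 126

Extreme points and C = 12p + 12q:
  (0, 21/2) → C = 126
  (7/2, 0) → C = 42
  (0, 0) → C = 0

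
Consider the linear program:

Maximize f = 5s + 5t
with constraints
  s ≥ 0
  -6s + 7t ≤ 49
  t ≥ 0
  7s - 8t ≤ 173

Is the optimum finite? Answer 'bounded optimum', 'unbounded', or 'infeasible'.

bounded optimum

Feasible corners and f = 5s + 5t:
  (0, 7) → f = 35
  (0, 0) → f = 0
  (1603, 1381) → f = 14920
  (173/7, 0) → f = 865/7
The feasible region has finitely many vertices and no improving ray; the maximum is 14920 at (1603, 1381).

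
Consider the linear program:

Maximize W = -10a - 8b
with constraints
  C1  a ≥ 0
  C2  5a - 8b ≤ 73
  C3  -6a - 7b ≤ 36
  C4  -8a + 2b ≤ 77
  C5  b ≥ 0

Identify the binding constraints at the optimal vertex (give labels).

C1 and C5

Vertices and W = -10a - 8b:
  (0, 77/2) → W = -308
  (0, 0) → W = 0
  (73/5, 0) → W = -146
The feasible region is unbounded (it extends along (8, 5), (1, 4)), but W strictly decreases along every unbounded feasible direction, so there is no improving ray and the maximum is attained at a vertex.

The maximum is at (0, 0). Substituting into each constraint, equality holds for C1 and C5; the remaining constraints have slack.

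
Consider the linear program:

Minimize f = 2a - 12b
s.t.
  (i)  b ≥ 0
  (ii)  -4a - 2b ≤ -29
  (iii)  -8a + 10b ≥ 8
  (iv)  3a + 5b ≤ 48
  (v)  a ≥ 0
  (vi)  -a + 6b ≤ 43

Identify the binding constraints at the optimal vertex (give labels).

(ii) and (iv)

Feasible corners and f = 2a - 12b:
  (137/28, 33/7) → f = -655/14
  (7/2, 15/2) → f = -83
  (44/7, 204/35) → f = -2008/35

The minimum is at (7/2, 15/2). Substituting into each constraint, equality holds for (ii) and (iv); the remaining constraints have slack.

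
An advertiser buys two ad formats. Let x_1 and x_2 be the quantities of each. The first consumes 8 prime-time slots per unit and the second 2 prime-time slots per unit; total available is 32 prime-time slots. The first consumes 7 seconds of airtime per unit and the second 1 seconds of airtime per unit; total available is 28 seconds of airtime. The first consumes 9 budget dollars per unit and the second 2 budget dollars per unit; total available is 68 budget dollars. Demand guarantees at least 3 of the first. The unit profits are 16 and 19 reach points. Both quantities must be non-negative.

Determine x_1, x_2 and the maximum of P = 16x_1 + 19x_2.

Corner points and P = 16x_1 + 19x_2:
  (4, 0) → P = 64
  (3, 0) → P = 48
  (3, 4) → P = 124

The binding constraints are 8x_1 + 2x_2 = 32 and x_1 = 3.
Solving simultaneously gives x_1 = 3, x_2 = 4.

x_1 = 3, x_2 = 4, maximum P = 124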